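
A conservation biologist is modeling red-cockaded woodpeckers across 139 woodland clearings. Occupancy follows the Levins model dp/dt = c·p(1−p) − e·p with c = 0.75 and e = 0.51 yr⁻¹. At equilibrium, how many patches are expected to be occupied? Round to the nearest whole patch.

44

p* = 1 − e/c = 1 − 0.51/0.75 = 0.3200.
Expected occupied patches = N × p* = 139 × 0.3200 = 44.48 ≈ 44.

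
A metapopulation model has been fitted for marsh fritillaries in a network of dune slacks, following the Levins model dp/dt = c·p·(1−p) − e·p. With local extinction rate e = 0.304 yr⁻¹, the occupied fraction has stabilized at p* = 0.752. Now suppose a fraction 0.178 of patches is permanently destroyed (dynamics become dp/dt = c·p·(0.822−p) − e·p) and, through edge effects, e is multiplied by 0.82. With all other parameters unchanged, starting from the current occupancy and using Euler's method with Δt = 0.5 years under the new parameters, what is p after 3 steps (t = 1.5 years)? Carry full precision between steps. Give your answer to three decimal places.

Balance c(1−p*) = e gives c = e/(1 − 0.75200) = 0.304/0.24800 = 1.22581.
Starting from p₀ = 0.75200; update p ← p + (dp/dt)·Δt with the new parameters.
t = 0.5: p = 0.75200 + (-0.06147) = 0.69053
t = 1: p = 0.69053 + (-0.03043) = 0.66011
t = 1.5: p = 0.66011 + (-0.01678) = 0.64333

0.643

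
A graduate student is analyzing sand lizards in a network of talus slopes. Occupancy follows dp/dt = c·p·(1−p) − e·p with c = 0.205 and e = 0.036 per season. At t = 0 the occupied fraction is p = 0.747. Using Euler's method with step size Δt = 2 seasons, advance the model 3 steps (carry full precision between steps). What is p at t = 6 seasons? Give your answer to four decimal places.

Update rule: p ← p + [c·p·(1−p) − e·p]·Δt with Δt = 2.
  1  |  dp/dt·Δt = +0.023702  |  p_1 = 0.770702
  2  |  dp/dt·Δt = +0.016965  |  p_2 = 0.787667
  3  |  dp/dt·Δt = +0.011860  |  p_3 = 0.799527

0.7995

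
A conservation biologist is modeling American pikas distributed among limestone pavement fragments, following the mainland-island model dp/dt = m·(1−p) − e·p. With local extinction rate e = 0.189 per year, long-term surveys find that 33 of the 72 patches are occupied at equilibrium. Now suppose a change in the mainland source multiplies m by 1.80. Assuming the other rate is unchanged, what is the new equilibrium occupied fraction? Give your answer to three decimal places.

0.604

Observed p* = 33/72 = 0.45833.
Balance m(1−p*) = e·p* gives m = e·p*/(1−p*) = 0.189×0.45833/0.54167 = 0.15992.
New p* = m/(m+e) = 0.28786/(0.28786+0.18900) = 0.60366.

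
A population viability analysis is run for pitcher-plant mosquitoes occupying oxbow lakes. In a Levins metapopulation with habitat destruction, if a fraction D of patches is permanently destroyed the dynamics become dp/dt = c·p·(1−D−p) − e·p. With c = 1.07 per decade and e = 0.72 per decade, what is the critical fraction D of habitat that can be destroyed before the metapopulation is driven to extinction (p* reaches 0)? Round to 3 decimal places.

0.327

The nontrivial equilibrium is p* = (1−D) − e/c; extinction occurs when this hits zero.
So D_crit = 1 − e/c = 1 − 0.72/1.07 = 1 − 0.6729 = 0.3271.
This equals the undisturbed p*, a classic result of Lande's extension.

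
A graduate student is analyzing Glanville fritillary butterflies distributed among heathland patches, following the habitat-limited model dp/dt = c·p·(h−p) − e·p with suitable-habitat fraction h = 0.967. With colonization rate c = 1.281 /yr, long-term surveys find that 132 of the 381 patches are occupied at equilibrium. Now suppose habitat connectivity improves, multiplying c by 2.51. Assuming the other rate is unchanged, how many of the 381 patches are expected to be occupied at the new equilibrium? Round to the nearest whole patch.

Observed p* = 132/381 = 0.34646.
Balance c(h−p*) = e gives e = 1.281×(0.967 − 0.34646) = 0.79491.
New p* = 0.967 − e/c = 0.967 − 0.79491/3.21531 = 0.71977.
Expected occupied = 381 × 0.71977 = 274.23 ≈ 274.

274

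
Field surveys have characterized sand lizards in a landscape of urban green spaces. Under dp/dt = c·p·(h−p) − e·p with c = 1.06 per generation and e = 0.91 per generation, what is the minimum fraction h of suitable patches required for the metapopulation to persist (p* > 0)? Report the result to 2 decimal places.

p* = h − e/c is positive only when h > e/c.
h_min = e/c = 0.91/1.06 = 0.8585.

0.86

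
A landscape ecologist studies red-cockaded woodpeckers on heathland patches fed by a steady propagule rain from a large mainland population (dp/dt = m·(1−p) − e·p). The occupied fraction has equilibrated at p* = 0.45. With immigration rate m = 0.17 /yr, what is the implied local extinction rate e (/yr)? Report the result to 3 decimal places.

0.208

At equilibrium m(1−p*) = e·p*, so e = m(1−p*)/p*.
e = 0.17 × 0.5500 / 0.45 = 0.2078.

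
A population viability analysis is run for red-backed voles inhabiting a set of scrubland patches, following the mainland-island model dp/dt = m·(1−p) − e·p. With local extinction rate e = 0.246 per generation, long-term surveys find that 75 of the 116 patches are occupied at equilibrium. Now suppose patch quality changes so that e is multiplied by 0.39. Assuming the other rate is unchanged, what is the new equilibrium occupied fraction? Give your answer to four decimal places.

0.8243

Observed p* = 75/116 = 0.64655.
Balance m(1−p*) = e·p* gives m = e·p*/(1−p*) = 0.246×0.64655/0.35345 = 0.45000.
New p* = m/(m+e) = 0.45000/(0.45000+0.09594) = 0.82427.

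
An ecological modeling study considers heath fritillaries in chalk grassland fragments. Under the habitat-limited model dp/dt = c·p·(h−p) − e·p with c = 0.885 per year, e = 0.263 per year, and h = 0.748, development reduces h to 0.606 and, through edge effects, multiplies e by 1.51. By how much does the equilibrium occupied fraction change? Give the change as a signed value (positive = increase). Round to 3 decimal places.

Before: p* = h − e/c = 0.748 − 0.263/0.885 = 0.748 − 0.2972 = 0.4508.
After: c = 0.885, e = 0.39713, h = 0.606; p* = 0.606 − 0.39713/0.885 = 0.1573.
Δp* = 0.1573 − 0.4508 = -0.2936.

-0.294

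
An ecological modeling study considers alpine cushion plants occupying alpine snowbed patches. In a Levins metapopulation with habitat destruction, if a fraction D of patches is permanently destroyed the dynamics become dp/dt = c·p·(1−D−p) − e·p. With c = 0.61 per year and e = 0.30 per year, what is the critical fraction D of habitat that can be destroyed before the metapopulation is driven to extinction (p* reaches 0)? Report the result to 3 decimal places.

0.508

The nontrivial equilibrium is p* = (1−D) − e/c; extinction occurs when this hits zero.
So D_crit = 1 − e/c = 1 − 0.30/0.61 = 1 − 0.4918 = 0.5082.
Note this equals the original equilibrium occupancy — the Levins extinction-debt result.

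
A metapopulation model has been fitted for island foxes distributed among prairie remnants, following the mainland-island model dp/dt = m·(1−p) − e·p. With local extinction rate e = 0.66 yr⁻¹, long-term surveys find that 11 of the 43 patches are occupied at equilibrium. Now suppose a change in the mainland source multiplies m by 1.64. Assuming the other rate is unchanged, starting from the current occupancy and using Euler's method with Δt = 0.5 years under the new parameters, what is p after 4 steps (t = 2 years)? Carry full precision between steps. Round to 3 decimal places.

0.355

Observed p* = 11/43 = 0.25581.
Balance m(1−p*) = e·p* gives m = e·p*/(1−p*) = 0.66×0.25581/0.74419 = 0.22688.
Starting from p₀ = 0.25581; update p ← p + (dp/dt)·Δt with the new parameters.
t = 0.5: p = 0.25581 + (+0.05403) = 0.30984
t = 1: p = 0.30984 + (+0.02615) = 0.33599
t = 1.5: p = 0.33599 + (+0.01265) = 0.34864
t = 2: p = 0.34864 + (+0.00612) = 0.35477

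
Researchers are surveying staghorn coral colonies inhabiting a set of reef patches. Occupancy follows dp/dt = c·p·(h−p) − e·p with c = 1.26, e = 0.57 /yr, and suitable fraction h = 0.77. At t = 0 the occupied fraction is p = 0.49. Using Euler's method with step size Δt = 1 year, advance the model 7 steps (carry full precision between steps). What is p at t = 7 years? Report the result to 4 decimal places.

Update rule: p ← p + [c·p·(h−p) − e·p]·Δt with Δt = 1.
p: 0.49000 → 0.38357  (Δp = -0.10643)
p: 0.38357 → 0.35170  (Δp = -0.03188)
p: 0.35170 → 0.33660  (Δp = -0.01510)
p: 0.33660 → 0.32855  (Δp = -0.00805)
p: 0.32855 → 0.32402  (Δp = -0.00452)
p: 0.32402 → 0.32141  (Δp = -0.00261)
p: 0.32141 → 0.31987  (Δp = -0.00153)

0.3199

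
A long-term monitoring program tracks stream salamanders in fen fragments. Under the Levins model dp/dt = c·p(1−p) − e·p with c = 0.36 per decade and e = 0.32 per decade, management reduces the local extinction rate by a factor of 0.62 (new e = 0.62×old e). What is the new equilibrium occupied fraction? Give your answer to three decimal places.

Before: p* = 1 − 0.32/0.36 = 0.1111.
After the change, c = 0.36, e = 0.1984, so p* = 1 − 0.1984/0.36 = 0.4489.

0.449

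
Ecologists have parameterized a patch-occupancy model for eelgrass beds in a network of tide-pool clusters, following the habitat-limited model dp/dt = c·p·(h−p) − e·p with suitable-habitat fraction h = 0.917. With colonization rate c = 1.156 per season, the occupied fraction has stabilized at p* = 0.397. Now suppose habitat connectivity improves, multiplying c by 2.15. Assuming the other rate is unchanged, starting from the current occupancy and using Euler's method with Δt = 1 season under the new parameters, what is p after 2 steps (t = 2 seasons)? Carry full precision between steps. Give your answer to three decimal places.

Balance c(h−p*) = e gives e = 1.156×(0.917 − 0.39700) = 0.60112.
Starting from p₀ = 0.39700; update p ← p + (dp/dt)·Δt with the new parameters.
step 1: Δp = +0.27444, p = 0.67144
step 2: Δp = +0.00617, p = 0.67761

0.678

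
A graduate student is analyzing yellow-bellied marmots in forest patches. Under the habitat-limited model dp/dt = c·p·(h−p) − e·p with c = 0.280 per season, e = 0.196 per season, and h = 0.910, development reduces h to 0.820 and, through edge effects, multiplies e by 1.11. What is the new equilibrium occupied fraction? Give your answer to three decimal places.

0.043

Before: p* = h − e/c = 0.910 − 0.196/0.280 = 0.910 − 0.7000 = 0.2100.
After: c = 0.28, e = 0.21756, h = 0.820; p* = 0.820 − 0.21756/0.28 = 0.0430.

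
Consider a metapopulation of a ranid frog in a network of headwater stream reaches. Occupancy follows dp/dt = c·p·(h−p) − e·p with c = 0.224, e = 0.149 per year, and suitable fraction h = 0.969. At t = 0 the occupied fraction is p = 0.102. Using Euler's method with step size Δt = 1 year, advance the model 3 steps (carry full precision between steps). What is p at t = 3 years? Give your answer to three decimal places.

0.116

Update rule: p ← p + [c·p·(h−p) − e·p]·Δt with Δt = 1.
p: 0.10200 → 0.10661  (Δp = +0.00461)
p: 0.10661 → 0.11132  (Δp = +0.00471)
p: 0.11132 → 0.11612  (Δp = +0.00480)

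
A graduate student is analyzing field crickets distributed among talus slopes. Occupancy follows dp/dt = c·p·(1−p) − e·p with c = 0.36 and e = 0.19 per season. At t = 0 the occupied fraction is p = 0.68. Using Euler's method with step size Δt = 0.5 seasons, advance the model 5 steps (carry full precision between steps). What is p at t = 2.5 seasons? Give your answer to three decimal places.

Update rule: p ← p + [c·p·(1−p) − e·p]·Δt with Δt = 0.5.
t = 0.5: p = 0.68000 + (-0.02543) = 0.65457
t = 1: p = 0.65457 + (-0.02148) = 0.63308
t = 1.5: p = 0.63308 + (-0.01833) = 0.61475
t = 2: p = 0.61475 + (-0.01577) = 0.59898
t = 2.5: p = 0.59898 + (-0.01367) = 0.58531

0.585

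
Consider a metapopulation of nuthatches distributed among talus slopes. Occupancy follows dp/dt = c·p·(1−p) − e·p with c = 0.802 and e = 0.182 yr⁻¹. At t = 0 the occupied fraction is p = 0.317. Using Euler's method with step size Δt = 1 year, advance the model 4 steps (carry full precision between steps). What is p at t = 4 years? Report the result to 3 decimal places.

0.714

Update rule: p ← p + [c·p·(1−p) − e·p]·Δt with Δt = 1.
step 1: Δp = +0.11595, p = 0.43295
step 2: Δp = +0.11810, p = 0.55105
step 3: Δp = +0.09812, p = 0.64917
step 4: Δp = +0.06451, p = 0.71367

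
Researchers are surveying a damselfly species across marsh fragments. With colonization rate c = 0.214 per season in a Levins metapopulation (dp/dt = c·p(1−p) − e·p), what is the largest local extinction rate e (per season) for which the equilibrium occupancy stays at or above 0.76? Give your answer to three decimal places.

1 − e/c ≥ 0.76 ⇒ e ≤ c(1 − 0.76) = 0.214 × 0.2400.
e_max = 0.0514.

0.051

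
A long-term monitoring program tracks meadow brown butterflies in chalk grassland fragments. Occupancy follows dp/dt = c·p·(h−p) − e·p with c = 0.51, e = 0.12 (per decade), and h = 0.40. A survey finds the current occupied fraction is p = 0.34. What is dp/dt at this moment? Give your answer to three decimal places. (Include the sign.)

Colonization term: c·p·(h−p) = 0.51×0.34×0.0600 = 0.01040.
Extinction term: e·p = 0.04080.
dp/dt = 0.01040 − 0.04080 = -0.03040.

-0.030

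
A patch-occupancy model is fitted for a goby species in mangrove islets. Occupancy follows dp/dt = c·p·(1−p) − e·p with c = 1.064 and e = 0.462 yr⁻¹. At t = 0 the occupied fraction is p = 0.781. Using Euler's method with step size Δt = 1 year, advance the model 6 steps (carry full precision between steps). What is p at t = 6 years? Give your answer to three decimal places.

0.566

Update rule: p ← p + [c·p·(1−p) − e·p]·Δt with Δt = 1.
  1  |  dp/dt·Δt = -0.178837  |  p_1 = 0.602163
  2  |  dp/dt·Δt = -0.023305  |  p_2 = 0.578859
  3  |  dp/dt·Δt = -0.008049  |  p_3 = 0.570809
  4  |  dp/dt·Δt = -0.003049  |  p_4 = 0.567761
  5  |  dp/dt·Δt = -0.001191  |  p_5 = 0.566570
  6  |  dp/dt·Δt = -0.000470  |  p_6 = 0.566099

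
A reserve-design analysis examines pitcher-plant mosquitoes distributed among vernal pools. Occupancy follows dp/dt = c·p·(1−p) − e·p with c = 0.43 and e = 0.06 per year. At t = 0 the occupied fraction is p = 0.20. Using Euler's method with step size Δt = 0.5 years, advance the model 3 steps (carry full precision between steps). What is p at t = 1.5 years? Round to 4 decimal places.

0.2930

Update rule: p ← p + [c·p·(1−p) − e·p]·Δt with Δt = 0.5.
t = 0.5: p = 0.20000 + (+0.02840) = 0.22840
t = 1: p = 0.22840 + (+0.03104) = 0.25944
t = 1.5: p = 0.25944 + (+0.03352) = 0.29296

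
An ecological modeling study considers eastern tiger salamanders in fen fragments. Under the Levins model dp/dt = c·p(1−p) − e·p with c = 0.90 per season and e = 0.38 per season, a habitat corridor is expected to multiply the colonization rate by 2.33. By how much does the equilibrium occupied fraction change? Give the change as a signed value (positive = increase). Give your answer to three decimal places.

0.241

Before: p* = 1 − 0.38/0.90 = 0.5778.
After the change, c = 2.097, e = 0.38, so p* = 1 − 0.38/2.097 = 0.8188.
Δp* = 0.8188 − 0.5778 = +0.2410.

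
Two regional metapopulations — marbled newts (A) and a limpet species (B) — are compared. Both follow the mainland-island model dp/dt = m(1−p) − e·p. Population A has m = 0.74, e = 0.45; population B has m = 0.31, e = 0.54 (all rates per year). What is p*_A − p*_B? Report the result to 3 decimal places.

A: p*_A = m/(m+e) = 0.74/1.1900 = 0.6218.
B: p*_B = 0.31/0.8500 = 0.3647.
p*_A − p*_B = 0.6218 − 0.3647 = 0.2571.

0.257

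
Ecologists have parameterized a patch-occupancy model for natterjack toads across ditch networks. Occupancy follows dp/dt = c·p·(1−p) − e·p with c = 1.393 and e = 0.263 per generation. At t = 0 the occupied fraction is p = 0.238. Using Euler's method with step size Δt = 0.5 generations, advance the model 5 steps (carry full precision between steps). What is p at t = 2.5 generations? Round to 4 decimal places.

0.7269

Update rule: p ← p + [c·p·(1−p) − e·p]·Δt with Δt = 0.5.
t = 0.5: p = 0.23800 + (+0.09502) = 0.33302
t = 1: p = 0.33302 + (+0.11091) = 0.44393
t = 1.5: p = 0.44393 + (+0.11356) = 0.55749
t = 2: p = 0.55749 + (+0.09851) = 0.65600
t = 2.5: p = 0.65600 + (+0.07091) = 0.72691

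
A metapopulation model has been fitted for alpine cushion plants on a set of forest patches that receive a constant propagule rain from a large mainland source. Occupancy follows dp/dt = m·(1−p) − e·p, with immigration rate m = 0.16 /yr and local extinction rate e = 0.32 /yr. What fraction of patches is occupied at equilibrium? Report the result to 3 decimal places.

0.333

At equilibrium the propagule rain into empty patches balances local extinction: m(1−p*) = e·p*.
p* = m/(m+e) = 0.16/(0.16+0.32) = 0.16/0.4800 = 0.3333.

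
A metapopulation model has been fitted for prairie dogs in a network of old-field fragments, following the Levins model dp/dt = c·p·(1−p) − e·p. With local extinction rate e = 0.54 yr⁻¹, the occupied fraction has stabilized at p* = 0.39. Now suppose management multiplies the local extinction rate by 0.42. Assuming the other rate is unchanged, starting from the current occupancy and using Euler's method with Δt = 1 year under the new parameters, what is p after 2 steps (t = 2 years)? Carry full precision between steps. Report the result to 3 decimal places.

0.617

Balance c(1−p*) = e gives c = e/(1 − 0.39000) = 0.54/0.61000 = 0.88525.
Starting from p₀ = 0.39000; update p ← p + (dp/dt)·Δt with the new parameters.
  1  |  dp/dt·Δt = +0.122148  |  p_1 = 0.512148
  2  |  dp/dt·Δt = +0.105026  |  p_2 = 0.617174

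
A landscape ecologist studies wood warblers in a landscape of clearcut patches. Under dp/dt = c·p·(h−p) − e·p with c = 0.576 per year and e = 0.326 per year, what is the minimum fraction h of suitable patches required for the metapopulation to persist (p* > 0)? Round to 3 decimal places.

0.566

p* = h − e/c is positive only when h > e/c.
h_min = e/c = 0.326/0.576 = 0.5660.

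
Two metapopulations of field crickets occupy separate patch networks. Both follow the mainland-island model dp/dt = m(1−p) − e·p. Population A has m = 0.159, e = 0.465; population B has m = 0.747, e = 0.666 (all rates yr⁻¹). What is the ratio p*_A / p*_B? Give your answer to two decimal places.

A: p*_A = m/(m+e) = 0.159/0.6240 = 0.2548.
B: p*_B = 0.747/1.4130 = 0.5287.
p*_A / p*_B = 0.2548/0.5287 = 0.4820.

0.48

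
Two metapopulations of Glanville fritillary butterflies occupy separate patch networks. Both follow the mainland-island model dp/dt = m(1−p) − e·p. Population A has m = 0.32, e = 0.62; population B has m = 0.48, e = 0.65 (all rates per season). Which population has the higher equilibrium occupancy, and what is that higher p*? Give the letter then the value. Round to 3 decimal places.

B, 0.425

A: p*_A = m/(m+e) = 0.32/0.9400 = 0.3404.
B: p*_B = 0.48/1.1300 = 0.4248.
B is higher at 0.4248.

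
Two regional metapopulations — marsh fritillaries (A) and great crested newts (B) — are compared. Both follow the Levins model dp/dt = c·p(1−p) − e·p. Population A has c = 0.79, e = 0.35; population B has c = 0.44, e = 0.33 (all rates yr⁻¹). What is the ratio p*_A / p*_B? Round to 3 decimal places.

A: p*_A = 1 − 0.35/0.79 = 0.5570.
B: p*_B = 1 − 0.33/0.44 = 0.2500.
p*_A / p*_B = 0.5570/0.2500 = 2.2278.

2.228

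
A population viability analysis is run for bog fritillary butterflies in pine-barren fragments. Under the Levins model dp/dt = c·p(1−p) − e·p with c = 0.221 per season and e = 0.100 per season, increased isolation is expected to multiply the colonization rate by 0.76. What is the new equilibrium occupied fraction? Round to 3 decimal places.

Before: p* = 1 − 0.100/0.221 = 0.5475.
After the change, c = 0.16796, e = 0.1, so p* = 1 − 0.1/0.16796 = 0.4046.

0.405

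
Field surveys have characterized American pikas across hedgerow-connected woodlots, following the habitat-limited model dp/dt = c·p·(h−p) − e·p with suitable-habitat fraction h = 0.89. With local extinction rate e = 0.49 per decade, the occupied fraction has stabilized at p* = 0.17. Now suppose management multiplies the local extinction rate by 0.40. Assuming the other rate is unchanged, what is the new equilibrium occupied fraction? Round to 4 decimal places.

Balance c(h−p*) = e gives c = e/(0.89 − 0.17000) = 0.49/0.72000 = 0.68056.
New p* = 0.89 − e/c = 0.89 − 0.19600/0.68056 = 0.60200.

0.6020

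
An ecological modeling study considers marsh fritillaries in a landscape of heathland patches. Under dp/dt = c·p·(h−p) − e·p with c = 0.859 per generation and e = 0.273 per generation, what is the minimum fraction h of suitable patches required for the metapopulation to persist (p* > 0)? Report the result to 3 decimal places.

0.318

p* = h − e/c is positive only when h > e/c.
h_min = e/c = 0.273/0.859 = 0.3178.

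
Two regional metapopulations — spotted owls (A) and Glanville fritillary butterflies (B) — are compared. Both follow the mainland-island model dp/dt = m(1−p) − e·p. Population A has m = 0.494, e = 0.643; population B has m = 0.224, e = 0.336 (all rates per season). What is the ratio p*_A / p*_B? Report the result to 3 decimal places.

A: p*_A = m/(m+e) = 0.494/1.1370 = 0.4345.
B: p*_B = 0.224/0.5600 = 0.4000.
p*_A / p*_B = 0.4345/0.4000 = 1.0862.

1.086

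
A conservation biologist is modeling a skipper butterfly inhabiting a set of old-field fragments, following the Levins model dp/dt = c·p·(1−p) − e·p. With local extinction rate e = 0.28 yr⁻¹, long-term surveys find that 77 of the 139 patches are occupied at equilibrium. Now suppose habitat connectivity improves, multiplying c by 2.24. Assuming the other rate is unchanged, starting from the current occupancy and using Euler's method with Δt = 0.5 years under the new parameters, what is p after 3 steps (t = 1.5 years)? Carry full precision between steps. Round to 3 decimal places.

0.760

Observed p* = 77/139 = 0.55396.
Balance c(1−p*) = e gives c = e/(1 − 0.55396) = 0.28/0.44604 = 0.62774.
Starting from p₀ = 0.55396; update p ← p + (dp/dt)·Δt with the new parameters.
t = 0.5: p = 0.55396 + (+0.09617) = 0.65012
t = 1: p = 0.65012 + (+0.06891) = 0.71903
t = 1.5: p = 0.71903 + (+0.04137) = 0.76040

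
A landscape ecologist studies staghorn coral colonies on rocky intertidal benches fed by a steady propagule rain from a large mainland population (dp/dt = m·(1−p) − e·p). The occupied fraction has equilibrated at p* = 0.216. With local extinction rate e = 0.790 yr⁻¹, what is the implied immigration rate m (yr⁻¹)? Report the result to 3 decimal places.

At equilibrium m(1−p*) = e·p*, so m = e·p*/(1−p*).
m = 0.790 × 0.216 / 0.7840 = 0.1706/0.7840 = 0.2177.

0.218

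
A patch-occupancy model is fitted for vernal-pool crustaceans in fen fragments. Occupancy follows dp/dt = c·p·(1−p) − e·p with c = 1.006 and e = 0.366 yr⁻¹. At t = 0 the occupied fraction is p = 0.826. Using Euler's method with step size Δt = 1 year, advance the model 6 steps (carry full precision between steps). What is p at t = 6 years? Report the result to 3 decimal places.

Update rule: p ← p + [c·p·(1−p) − e·p]·Δt with Δt = 1.
step 1: Δp = -0.15773, p = 0.66827
step 2: Δp = -0.02157, p = 0.64670
step 3: Δp = -0.00684, p = 0.63986
step 4: Δp = -0.00237, p = 0.63749
step 5: Δp = -0.00084, p = 0.63665
step 6: Δp = -0.00030, p = 0.63635

0.636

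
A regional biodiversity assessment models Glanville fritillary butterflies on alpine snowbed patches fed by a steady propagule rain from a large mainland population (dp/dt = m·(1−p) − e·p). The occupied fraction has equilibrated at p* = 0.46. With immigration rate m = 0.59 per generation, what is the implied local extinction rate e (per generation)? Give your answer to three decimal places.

At equilibrium m(1−p*) = e·p*, so e = m(1−p*)/p*.
e = 0.59 × 0.5400 / 0.46 = 0.6926.

0.693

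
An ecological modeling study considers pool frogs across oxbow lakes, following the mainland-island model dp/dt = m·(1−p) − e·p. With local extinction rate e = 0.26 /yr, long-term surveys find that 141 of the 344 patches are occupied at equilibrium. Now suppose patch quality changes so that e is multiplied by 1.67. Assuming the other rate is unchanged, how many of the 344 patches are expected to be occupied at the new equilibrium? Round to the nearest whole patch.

Observed p* = 141/344 = 0.40988.
Balance m(1−p*) = e·p* gives m = e·p*/(1−p*) = 0.26×0.40988/0.59012 = 0.18059.
New p* = m/(m+e) = 0.18059/(0.18059+0.43420) = 0.29374.
Expected occupied = 344 × 0.29374 = 101.05 ≈ 101.

101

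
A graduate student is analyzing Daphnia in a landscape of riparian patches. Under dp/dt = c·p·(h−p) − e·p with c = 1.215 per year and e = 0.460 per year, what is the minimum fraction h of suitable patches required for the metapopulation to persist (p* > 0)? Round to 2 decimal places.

0.38

p* = h − e/c is positive only when h > e/c.
h_min = e/c = 0.460/1.215 = 0.3786.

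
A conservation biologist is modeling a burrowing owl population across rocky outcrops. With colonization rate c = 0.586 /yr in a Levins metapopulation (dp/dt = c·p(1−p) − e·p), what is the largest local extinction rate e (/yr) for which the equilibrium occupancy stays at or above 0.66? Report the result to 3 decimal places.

0.199

1 − e/c ≥ 0.66 ⇒ e ≤ c(1 − 0.66) = 0.586 × 0.3400.
e_max = 0.1992.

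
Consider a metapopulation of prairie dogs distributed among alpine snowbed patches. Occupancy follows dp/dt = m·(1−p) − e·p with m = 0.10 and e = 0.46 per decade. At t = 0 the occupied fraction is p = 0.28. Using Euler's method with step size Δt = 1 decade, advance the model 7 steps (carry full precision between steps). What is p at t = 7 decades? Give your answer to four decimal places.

0.1789

Update rule: p ← p + [m·(1−p) − e·p]·Δt with Δt = 1.
p: 0.28000 → 0.22320  (Δp = -0.05680)
p: 0.22320 → 0.19821  (Δp = -0.02499)
p: 0.19821 → 0.18721  (Δp = -0.01100)
p: 0.18721 → 0.18237  (Δp = -0.00484)
p: 0.18237 → 0.18024  (Δp = -0.00213)
p: 0.18024 → 0.17931  (Δp = -0.00094)
p: 0.17931 → 0.17890  (Δp = -0.00041)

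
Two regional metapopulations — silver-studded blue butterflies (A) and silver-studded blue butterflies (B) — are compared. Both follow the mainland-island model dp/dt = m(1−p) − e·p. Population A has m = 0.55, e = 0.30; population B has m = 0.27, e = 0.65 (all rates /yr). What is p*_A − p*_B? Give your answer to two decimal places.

A: p*_A = m/(m+e) = 0.55/0.8500 = 0.6471.
B: p*_B = 0.27/0.9200 = 0.2935.
p*_A − p*_B = 0.6471 − 0.2935 = 0.3536.

0.35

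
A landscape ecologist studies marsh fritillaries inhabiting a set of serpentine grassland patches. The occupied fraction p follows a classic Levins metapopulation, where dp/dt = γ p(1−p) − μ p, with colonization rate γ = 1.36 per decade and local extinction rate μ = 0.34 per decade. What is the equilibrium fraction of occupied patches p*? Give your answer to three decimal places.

Setting dp/dt = 0 and dividing through by p* gives γ·(1−p*) = μ.
So p* = 1 − μ/γ = 1 − 0.34/1.36 = 1 − 0.2500 = 0.7500.

0.750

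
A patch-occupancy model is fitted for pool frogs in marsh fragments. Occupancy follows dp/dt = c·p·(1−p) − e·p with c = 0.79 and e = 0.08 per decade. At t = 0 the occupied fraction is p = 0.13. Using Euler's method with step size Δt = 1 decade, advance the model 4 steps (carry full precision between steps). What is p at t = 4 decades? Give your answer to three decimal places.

0.629

Update rule: p ← p + [c·p·(1−p) − e·p]·Δt with Δt = 1.
t = 1: p = 0.13000 + (+0.07895) = 0.20895
t = 2: p = 0.20895 + (+0.11386) = 0.32281
t = 3: p = 0.32281 + (+0.14687) = 0.46968
t = 4: p = 0.46968 + (+0.15920) = 0.62888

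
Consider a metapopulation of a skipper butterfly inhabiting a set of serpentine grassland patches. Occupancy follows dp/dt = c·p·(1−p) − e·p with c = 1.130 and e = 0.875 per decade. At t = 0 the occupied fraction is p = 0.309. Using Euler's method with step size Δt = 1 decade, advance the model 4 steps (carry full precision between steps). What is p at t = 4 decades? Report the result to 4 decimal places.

0.2443

Update rule: p ← p + [c·p·(1−p) − e·p]·Δt with Δt = 1.
  1  |  dp/dt·Δt = -0.029099  |  p_1 = 0.279901
  2  |  dp/dt·Δt = -0.017155  |  p_2 = 0.262747
  3  |  dp/dt·Δt = -0.011010  |  p_3 = 0.251737
  4  |  dp/dt·Δt = -0.007417  |  p_4 = 0.244320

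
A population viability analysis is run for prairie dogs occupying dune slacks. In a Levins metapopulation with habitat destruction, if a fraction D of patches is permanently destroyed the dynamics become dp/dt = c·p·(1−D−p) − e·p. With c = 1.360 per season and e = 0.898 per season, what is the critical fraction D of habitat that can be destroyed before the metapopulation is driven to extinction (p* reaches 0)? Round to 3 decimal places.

The nontrivial equilibrium is p* = (1−D) − e/c; extinction occurs when this hits zero.
So D_crit = 1 − e/c = 1 − 0.898/1.360 = 1 − 0.6603 = 0.3397.
Note this equals the original equilibrium occupancy — the Levins extinction-debt result.

0.340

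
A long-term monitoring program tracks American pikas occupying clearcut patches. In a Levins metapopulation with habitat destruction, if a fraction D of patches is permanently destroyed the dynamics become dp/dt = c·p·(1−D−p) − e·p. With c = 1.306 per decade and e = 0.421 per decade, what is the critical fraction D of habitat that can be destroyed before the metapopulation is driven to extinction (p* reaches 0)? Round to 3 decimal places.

The nontrivial equilibrium is p* = (1−D) − e/c; extinction occurs when this hits zero.
So D_crit = 1 − e/c = 1 − 0.421/1.306 = 1 − 0.3224 = 0.6776.
This equals the undisturbed p*, a classic result of Lande's extension.

0.678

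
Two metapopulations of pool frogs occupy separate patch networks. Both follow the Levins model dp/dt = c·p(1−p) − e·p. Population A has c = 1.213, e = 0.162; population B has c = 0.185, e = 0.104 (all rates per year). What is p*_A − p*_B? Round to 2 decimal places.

A: p*_A = 1 − 0.162/1.213 = 0.8664.
B: p*_B = 1 − 0.104/0.185 = 0.4378.
p*_A − p*_B = 0.8664 − 0.4378 = 0.4286.

0.43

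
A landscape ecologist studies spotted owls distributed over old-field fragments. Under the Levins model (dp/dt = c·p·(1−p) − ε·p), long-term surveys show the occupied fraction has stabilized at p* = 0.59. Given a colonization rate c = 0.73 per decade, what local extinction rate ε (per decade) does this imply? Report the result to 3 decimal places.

At equilibrium c(1−p*) = ε.
ε = 0.73 × (1 − 0.59) = 0.73 × 0.4100 = 0.2993.

0.299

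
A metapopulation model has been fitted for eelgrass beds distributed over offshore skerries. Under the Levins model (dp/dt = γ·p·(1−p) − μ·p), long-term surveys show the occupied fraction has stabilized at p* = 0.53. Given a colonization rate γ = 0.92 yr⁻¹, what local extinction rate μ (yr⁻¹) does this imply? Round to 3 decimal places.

At equilibrium γ(1−p*) = μ.
μ = 0.92 × (1 − 0.53) = 0.92 × 0.4700 = 0.4324.

0.432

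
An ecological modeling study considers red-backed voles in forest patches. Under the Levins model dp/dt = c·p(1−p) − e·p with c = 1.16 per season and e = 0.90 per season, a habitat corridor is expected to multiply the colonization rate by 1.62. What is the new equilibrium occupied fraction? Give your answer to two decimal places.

0.52

Before: p* = 1 − 0.90/1.16 = 0.2241.
After the change, c = 1.8792, e = 0.9, so p* = 1 − 0.9/1.8792 = 0.5211.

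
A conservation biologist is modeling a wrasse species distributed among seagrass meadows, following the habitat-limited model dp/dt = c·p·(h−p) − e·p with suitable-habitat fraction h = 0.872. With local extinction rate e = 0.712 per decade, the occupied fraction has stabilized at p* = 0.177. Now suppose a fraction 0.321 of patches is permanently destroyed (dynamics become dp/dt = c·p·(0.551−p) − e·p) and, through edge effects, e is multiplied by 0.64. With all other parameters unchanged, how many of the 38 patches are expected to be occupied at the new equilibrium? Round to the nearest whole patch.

Balance c(h−p*) = e gives c = e/(0.872 − 0.17700) = 0.712/0.69500 = 1.02446.
New p* = 0.551 − e/c = 0.551 − 0.45568/1.02446 = 0.10620.
Expected occupied = 38 × 0.10620 = 4.04 ≈ 4.

4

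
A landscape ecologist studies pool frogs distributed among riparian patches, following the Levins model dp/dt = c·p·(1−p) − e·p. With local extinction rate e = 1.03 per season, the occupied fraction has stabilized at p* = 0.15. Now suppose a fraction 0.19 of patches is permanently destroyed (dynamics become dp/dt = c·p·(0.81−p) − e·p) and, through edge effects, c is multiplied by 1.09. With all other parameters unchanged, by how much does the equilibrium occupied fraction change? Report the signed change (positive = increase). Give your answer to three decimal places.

-0.120

Balance c(1−p*) = e gives c = e/(1 − 0.15000) = 1.03/0.85000 = 1.21176.
New p* = 0.81 − e/c = 0.81 − 1.03000/1.32082 = 0.03018.
Δp* = 0.03018 − 0.15000 = -0.11982.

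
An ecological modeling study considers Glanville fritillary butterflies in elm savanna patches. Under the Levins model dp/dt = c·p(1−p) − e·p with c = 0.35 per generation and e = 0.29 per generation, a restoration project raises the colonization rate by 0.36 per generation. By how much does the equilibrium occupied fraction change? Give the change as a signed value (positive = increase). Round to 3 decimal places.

Before: p* = 1 − 0.29/0.35 = 0.1714.
After the change, c = 0.71, e = 0.29, so p* = 1 − 0.29/0.71 = 0.5915.
Δp* = 0.5915 − 0.1714 = +0.4201.

0.420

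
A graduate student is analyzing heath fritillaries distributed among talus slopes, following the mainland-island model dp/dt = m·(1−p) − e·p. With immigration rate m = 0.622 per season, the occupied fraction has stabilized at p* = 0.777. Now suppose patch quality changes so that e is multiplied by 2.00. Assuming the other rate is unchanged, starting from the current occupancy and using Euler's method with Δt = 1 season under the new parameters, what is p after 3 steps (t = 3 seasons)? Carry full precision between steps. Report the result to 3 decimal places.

0.635

Balance m(1−p*) = e·p* gives e = m(1−p*)/p* = 0.622×0.22300/0.77700 = 0.17851.
Starting from p₀ = 0.77700; update p ← p + (dp/dt)·Δt with the new parameters.
p: 0.77700 → 0.63829  (Δp = -0.13871)
p: 0.63829 → 0.63539  (Δp = -0.00291)
p: 0.63539 → 0.63532  (Δp = -0.00006)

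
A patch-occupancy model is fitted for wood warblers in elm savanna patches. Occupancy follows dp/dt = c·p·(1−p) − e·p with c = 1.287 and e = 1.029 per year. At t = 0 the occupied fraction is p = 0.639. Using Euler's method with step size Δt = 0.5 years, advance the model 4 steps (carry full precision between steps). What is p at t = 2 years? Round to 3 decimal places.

Update rule: p ← p + [c·p·(1−p) − e·p]·Δt with Δt = 0.5.
step 1: Δp = -0.18032, p = 0.45868
step 2: Δp = -0.07621, p = 0.38246
step 3: Δp = -0.04479, p = 0.33767
step 4: Δp = -0.02981, p = 0.30786

0.308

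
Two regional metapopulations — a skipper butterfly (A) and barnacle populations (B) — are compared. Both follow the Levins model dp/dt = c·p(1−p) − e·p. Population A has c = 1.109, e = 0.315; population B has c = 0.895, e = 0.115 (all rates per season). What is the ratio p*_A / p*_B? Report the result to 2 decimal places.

0.82

A: p*_A = 1 − 0.315/1.109 = 0.7160.
B: p*_B = 1 − 0.115/0.895 = 0.8715.
p*_A / p*_B = 0.7160/0.8715 = 0.8215.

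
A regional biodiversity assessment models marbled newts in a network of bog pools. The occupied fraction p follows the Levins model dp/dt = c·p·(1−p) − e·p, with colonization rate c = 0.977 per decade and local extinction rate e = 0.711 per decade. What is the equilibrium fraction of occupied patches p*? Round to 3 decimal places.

0.272

At equilibrium, colonization balances extinction: c·p*·(1−p*) = e·p*.
So p* = 1 − e/c = 1 − 0.711/0.977 = 1 − 0.7277 = 0.2723.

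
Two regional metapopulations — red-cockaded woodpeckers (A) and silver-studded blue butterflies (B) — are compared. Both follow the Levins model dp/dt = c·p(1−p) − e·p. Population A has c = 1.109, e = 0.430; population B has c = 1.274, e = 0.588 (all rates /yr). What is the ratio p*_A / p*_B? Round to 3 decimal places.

A: p*_A = 1 − 0.430/1.109 = 0.6123.
B: p*_B = 1 − 0.588/1.274 = 0.5385.
p*_A / p*_B = 0.6123/0.5385 = 1.1371.

1.137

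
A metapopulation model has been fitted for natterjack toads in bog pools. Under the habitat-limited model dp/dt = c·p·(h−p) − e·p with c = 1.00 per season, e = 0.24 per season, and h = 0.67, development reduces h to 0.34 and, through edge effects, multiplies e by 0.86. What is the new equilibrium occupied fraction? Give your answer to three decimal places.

Before: p* = h − e/c = 0.67 − 0.24/1.00 = 0.67 − 0.2400 = 0.4300.
After: c = 1, e = 0.2064, h = 0.34; p* = 0.34 − 0.2064/1 = 0.1336.

0.134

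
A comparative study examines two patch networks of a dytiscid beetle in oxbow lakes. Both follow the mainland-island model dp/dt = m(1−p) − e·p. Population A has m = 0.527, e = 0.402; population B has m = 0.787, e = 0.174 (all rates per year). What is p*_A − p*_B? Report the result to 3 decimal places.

-0.252

A: p*_A = m/(m+e) = 0.527/0.9290 = 0.5673.
B: p*_B = 0.787/0.9610 = 0.8189.
p*_A − p*_B = 0.5673 − 0.8189 = -0.2517.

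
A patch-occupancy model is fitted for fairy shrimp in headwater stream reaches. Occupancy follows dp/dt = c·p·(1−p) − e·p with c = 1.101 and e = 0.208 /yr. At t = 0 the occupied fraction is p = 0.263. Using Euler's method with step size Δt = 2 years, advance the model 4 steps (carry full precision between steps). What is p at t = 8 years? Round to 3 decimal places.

Update rule: p ← p + [c·p·(1−p) − e·p]·Δt with Δt = 2.
p: 0.26300 → 0.58041  (Δp = +0.31741)
p: 0.58041 → 0.87522  (Δp = +0.29481)
p: 0.87522 → 0.75161  (Δp = -0.12361)
p: 0.75161 → 0.85004  (Δp = +0.09843)

0.850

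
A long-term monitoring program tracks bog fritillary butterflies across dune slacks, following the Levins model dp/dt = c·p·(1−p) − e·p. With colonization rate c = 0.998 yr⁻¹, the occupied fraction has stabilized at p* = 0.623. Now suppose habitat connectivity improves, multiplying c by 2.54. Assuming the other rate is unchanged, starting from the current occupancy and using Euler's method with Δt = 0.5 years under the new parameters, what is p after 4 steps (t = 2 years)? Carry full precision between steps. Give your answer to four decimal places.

0.8516

Balance c(1−p*) = e gives e = 0.998×(1 − 0.62300) = 0.37625.
Starting from p₀ = 0.62300; update p ← p + (dp/dt)·Δt with the new parameters.
t = 0.5: p = 0.62300 + (+0.18049) = 0.80349
t = 1: p = 0.80349 + (+0.04897) = 0.85246
t = 1.5: p = 0.85246 + (-0.00096) = 0.85150
t = 2: p = 0.85150 + (+0.00008) = 0.85158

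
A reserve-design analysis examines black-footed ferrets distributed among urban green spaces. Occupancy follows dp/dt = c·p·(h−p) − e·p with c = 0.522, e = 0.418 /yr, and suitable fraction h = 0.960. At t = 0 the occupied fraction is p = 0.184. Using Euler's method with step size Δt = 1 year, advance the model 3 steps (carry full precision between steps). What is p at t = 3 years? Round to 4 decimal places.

0.1776

Update rule: p ← p + [c·p·(h−p) − e·p]·Δt with Δt = 1.
  1  |  dp/dt·Δt = -0.002379  |  p_1 = 0.181621
  2  |  dp/dt·Δt = -0.002122  |  p_2 = 0.179499
  3  |  dp/dt·Δt = -0.001899  |  p_3 = 0.177600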